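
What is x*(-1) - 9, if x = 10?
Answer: -19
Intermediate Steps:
x*(-1) - 9 = 10*(-1) - 9 = -10 - 9 = -19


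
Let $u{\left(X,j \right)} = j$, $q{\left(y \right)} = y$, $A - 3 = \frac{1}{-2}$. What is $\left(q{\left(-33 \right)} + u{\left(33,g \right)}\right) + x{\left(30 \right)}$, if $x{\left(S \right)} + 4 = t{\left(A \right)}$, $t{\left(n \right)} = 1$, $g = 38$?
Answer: $2$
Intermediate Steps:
$A = \frac{5}{2}$ ($A = 3 + \frac{1}{-2} = 3 - \frac{1}{2} = \frac{5}{2} \approx 2.5$)
$x{\left(S \right)} = -3$ ($x{\left(S \right)} = -4 + 1 = -3$)
$\left(q{\left(-33 \right)} + u{\left(33,g \right)}\right) + x{\left(30 \right)} = \left(-33 + 38\right) - 3 = 5 - 3 = 2$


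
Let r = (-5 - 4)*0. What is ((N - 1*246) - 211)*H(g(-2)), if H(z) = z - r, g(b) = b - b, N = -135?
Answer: 0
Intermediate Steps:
r = 0 (r = -9*0 = 0)
g(b) = 0
H(z) = z (H(z) = z - 1*0 = z + 0 = z)
((N - 1*246) - 211)*H(g(-2)) = ((-135 - 1*246) - 211)*0 = ((-135 - 246) - 211)*0 = (-381 - 211)*0 = -592*0 = 0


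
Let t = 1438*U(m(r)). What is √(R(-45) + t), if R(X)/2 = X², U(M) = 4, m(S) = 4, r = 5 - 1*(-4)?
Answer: 13*√58 ≈ 99.005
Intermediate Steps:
r = 9 (r = 5 + 4 = 9)
t = 5752 (t = 1438*4 = 5752)
R(X) = 2*X²
√(R(-45) + t) = √(2*(-45)² + 5752) = √(2*2025 + 5752) = √(4050 + 5752) = √9802 = 13*√58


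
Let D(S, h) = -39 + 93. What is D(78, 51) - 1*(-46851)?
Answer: 46905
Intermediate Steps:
D(S, h) = 54
D(78, 51) - 1*(-46851) = 54 - 1*(-46851) = 54 + 46851 = 46905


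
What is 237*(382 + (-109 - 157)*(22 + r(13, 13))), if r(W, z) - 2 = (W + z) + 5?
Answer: -3376776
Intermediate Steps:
r(W, z) = 7 + W + z (r(W, z) = 2 + ((W + z) + 5) = 2 + (5 + W + z) = 7 + W + z)
237*(382 + (-109 - 157)*(22 + r(13, 13))) = 237*(382 + (-109 - 157)*(22 + (7 + 13 + 13))) = 237*(382 - 266*(22 + 33)) = 237*(382 - 266*55) = 237*(382 - 14630) = 237*(-14248) = -3376776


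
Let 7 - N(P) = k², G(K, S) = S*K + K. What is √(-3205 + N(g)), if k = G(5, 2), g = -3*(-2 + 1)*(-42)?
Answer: I*√3423 ≈ 58.506*I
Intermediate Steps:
g = -126 (g = -3*(-1)*(-42) = 3*(-42) = -126)
G(K, S) = K + K*S (G(K, S) = K*S + K = K + K*S)
k = 15 (k = 5*(1 + 2) = 5*3 = 15)
N(P) = -218 (N(P) = 7 - 1*15² = 7 - 1*225 = 7 - 225 = -218)
√(-3205 + N(g)) = √(-3205 - 218) = √(-3423) = I*√3423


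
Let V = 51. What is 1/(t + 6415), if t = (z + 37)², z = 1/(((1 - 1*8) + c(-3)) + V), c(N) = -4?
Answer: 1600/12457361 ≈ 0.00012844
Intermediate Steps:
z = 1/40 (z = 1/(((1 - 1*8) - 4) + 51) = 1/(((1 - 8) - 4) + 51) = 1/((-7 - 4) + 51) = 1/(-11 + 51) = 1/40 ≈ 0.025000)
t = 2193361/1600 (t = (1/40 + 37)² = (1481/40)² = 2193361/1600 ≈ 1370.9)
1/(t + 6415) = 1/(2193361/1600 + 6415) = 1/(12457361/1600) = 1600/12457361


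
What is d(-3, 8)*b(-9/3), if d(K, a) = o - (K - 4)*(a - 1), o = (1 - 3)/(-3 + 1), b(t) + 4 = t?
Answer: -350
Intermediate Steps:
b(t) = -4 + t
o = 1 (o = -2/(-2) = -2*(-½) = 1)
d(K, a) = 1 - (-1 + a)*(-4 + K) (d(K, a) = 1 - (K - 4)*(a - 1) = 1 - (-4 + K)*(-1 + a) = 1 - (-1 + a)*(-4 + K))
d(-3, 8)*b(-9/3) = (-3 - 3 + 4*8 - 1*(-3)*8)*(-4 - 9/3) = (-3 - 3 + 32 + 24)*(-4 - 9*⅓) = 50*(-4 - 3) = 50*(-7) = -350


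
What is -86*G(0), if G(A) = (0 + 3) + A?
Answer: -258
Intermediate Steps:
G(A) = 3 + A
-86*G(0) = -86*(3 + 0) = -86*3 = -258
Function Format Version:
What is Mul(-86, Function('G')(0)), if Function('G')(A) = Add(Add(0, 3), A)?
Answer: -258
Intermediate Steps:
Function('G')(A) = Add(3, A)
Mul(-86, Function('G')(0)) = Mul(-86, Add(3, 0)) = Mul(-86, 3) = -258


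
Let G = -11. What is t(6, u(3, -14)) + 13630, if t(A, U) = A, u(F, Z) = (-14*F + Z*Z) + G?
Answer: 13636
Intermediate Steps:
u(F, Z) = -11 + Z**2 - 14*F (u(F, Z) = (-14*F + Z*Z) - 11 = (-14*F + Z**2) - 11 = (Z**2 - 14*F) - 11 = -11 + Z**2 - 14*F)
t(6, u(3, -14)) + 13630 = 6 + 13630 = 13636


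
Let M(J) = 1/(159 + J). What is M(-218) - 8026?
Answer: -473535/59 ≈ -8026.0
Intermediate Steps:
M(-218) - 8026 = 1/(159 - 218) - 8026 = 1/(-59) - 8026 = -1/59 - 8026 = -473535/59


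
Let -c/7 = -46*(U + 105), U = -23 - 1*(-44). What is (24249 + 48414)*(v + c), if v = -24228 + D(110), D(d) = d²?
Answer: 2066826372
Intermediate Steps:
U = 21 (U = -23 + 44 = 21)
v = -12128 (v = -24228 + 110² = -24228 + 12100 = -12128)
c = 40572 (c = -(-322)*(21 + 105) = -(-322)*126 = -7*(-5796) = 40572)
(24249 + 48414)*(v + c) = (24249 + 48414)*(-12128 + 40572) = 72663*28444 = 2066826372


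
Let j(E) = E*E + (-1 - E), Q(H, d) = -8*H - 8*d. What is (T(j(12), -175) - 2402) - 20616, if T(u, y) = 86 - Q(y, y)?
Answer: -25732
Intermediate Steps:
j(E) = -1 + E² - E (j(E) = E² + (-1 - E) = -1 + E² - E)
T(u, y) = 86 + 16*y (T(u, y) = 86 - (-8*y - 8*y) = 86 - (-16)*y = 86 + 16*y)
(T(j(12), -175) - 2402) - 20616 = ((86 + 16*(-175)) - 2402) - 20616 = ((86 - 2800) - 2402) - 20616 = (-2714 - 2402) - 20616 = -5116 - 20616 = -25732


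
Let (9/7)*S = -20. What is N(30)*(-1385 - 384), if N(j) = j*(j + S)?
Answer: -2299700/3 ≈ -7.6657e+5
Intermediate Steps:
S = -140/9 (S = (7/9)*(-20) = -140/9 ≈ -15.556)
N(j) = j*(-140/9 + j) (N(j) = j*(j - 140/9) = j*(-140/9 + j))
N(30)*(-1385 - 384) = ((1/9)*30*(-140 + 9*30))*(-1385 - 384) = ((1/9)*30*(-140 + 270))*(-1769) = ((1/9)*30*130)*(-1769) = (1300/3)*(-1769) = -2299700/3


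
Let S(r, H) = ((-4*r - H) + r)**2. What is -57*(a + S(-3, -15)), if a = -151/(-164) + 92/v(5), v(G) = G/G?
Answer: -6253071/164 ≈ -38129.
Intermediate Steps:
v(G) = 1
S(r, H) = (-H - 3*r)**2 (S(r, H) = ((-H - 4*r) + r)**2 = (-H - 3*r)**2)
a = 15239/164 (a = -151/(-164) + 92/1 = -151*(-1/164) + 92*1 = 151/164 + 92 = 15239/164 ≈ 92.921)
-57*(a + S(-3, -15)) = -57*(15239/164 + (-15 + 3*(-3))**2) = -57*(15239/164 + (-15 - 9)**2) = -57*(15239/164 + (-24)**2) = -57*(15239/164 + 576) = -57*109703/164 = -6253071/164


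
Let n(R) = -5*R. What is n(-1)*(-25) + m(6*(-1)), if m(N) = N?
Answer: -131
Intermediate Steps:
n(-1)*(-25) + m(6*(-1)) = -5*(-1)*(-25) + 6*(-1) = 5*(-25) - 6 = -125 - 6 = -131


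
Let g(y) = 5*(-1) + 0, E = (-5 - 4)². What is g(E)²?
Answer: 25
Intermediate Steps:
E = 81 (E = (-9)² = 81)
g(y) = -5 (g(y) = -5 + 0 = -5)
g(E)² = (-5)² = 25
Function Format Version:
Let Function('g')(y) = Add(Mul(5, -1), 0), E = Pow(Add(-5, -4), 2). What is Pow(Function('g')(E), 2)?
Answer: 25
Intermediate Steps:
E = 81 (E = Pow(-9, 2) = 81)
Function('g')(y) = -5 (Function('g')(y) = Add(-5, 0) = -5)
Pow(Function('g')(E), 2) = Pow(-5, 2) = 25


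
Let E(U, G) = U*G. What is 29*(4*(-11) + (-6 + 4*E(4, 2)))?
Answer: -522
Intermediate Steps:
E(U, G) = G*U
29*(4*(-11) + (-6 + 4*E(4, 2))) = 29*(4*(-11) + (-6 + 4*(2*4))) = 29*(-44 + (-6 + 4*8)) = 29*(-44 + (-6 + 32)) = 29*(-44 + 26) = 29*(-18) = -522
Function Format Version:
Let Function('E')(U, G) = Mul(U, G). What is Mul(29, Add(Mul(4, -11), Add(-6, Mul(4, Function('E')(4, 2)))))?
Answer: -522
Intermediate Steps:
Function('E')(U, G) = Mul(G, U)
Mul(29, Add(Mul(4, -11), Add(-6, Mul(4, Function('E')(4, 2))))) = Mul(29, Add(Mul(4, -11), Add(-6, Mul(4, Mul(2, 4))))) = Mul(29, Add(-44, Add(-6, Mul(4, 8)))) = Mul(29, Add(-44, Add(-6, 32))) = Mul(29, Add(-44, 26)) = Mul(29, -18) = -522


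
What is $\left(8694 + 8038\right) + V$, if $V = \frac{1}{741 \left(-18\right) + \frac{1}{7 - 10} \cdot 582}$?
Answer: $\frac{226417423}{13532} \approx 16732.0$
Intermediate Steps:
$V = - \frac{1}{13532}$ ($V = \frac{1}{-13338 + \frac{1}{-3} \cdot 582} = \frac{1}{-13338 - 194} = \frac{1}{-13532} = - \frac{1}{13532} \approx -7.3899 \cdot 10^{-5}$)
$\left(8694 + 8038\right) + V = \left(8694 + 8038\right) - \frac{1}{13532} = 16732 - \frac{1}{13532} = \frac{226417423}{13532}$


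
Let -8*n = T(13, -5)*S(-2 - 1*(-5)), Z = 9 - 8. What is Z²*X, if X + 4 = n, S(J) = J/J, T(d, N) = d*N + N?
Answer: 19/4 ≈ 4.7500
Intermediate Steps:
T(d, N) = N + N*d (T(d, N) = N*d + N = N + N*d)
Z = 1
S(J) = 1
n = 35/4 (n = -(-5*(1 + 13))/8 = -(-5*14)/8 = -(-35)/4 = -⅛*(-70) = 35/4 ≈ 8.7500)
X = 19/4 (X = -4 + 35/4 = 19/4 ≈ 4.7500)
Z²*X = 1²*(19/4) = 1*(19/4) = 19/4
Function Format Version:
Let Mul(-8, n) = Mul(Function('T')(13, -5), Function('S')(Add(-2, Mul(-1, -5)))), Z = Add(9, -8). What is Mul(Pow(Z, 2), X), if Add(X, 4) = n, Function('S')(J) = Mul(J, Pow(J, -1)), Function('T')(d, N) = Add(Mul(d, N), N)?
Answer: Rational(19, 4) ≈ 4.7500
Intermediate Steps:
Function('T')(d, N) = Add(N, Mul(N, d)) (Function('T')(d, N) = Add(Mul(N, d), N) = Add(N, Mul(N, d)))
Z = 1
Function('S')(J) = 1
n = Rational(35, 4) (n = Mul(Rational(-1, 8), Mul(Mul(-5, Add(1, 13)), 1)) = Mul(Rational(-1, 8), Mul(Mul(-5, 14), 1)) = Mul(Rational(-1, 8), Mul(-70, 1)) = Mul(Rational(-1, 8), -70) = Rational(35, 4) ≈ 8.7500)
X = Rational(19, 4) (X = Add(-4, Rational(35, 4)) = Rational(19, 4) ≈ 4.7500)
Mul(Pow(Z, 2), X) = Mul(Pow(1, 2), Rational(19, 4)) = Mul(1, Rational(19, 4)) = Rational(19, 4)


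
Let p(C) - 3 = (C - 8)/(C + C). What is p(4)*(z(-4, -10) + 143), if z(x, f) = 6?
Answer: 745/2 ≈ 372.50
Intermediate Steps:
p(C) = 3 + (-8 + C)/(2*C) (p(C) = 3 + (C - 8)/(C + C) = 3 + (-8 + C)/((2*C)) = 3 + (-8 + C)*(1/(2*C)) = 3 + (-8 + C)/(2*C))
p(4)*(z(-4, -10) + 143) = (7/2 - 4/4)*(6 + 143) = (7/2 - 4*1/4)*149 = (7/2 - 1)*149 = (5/2)*149 = 745/2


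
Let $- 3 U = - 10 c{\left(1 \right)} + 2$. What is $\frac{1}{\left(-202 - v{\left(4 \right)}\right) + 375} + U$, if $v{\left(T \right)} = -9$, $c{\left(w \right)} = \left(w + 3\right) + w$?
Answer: $\frac{2913}{182} \approx 16.005$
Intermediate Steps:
$c{\left(w \right)} = 3 + 2 w$ ($c{\left(w \right)} = \left(3 + w\right) + w = 3 + 2 w$)
$U = 16$ ($U = - \frac{- 10 \left(3 + 2 \cdot 1\right) + 2}{3} = - \frac{- 10 \left(3 + 2\right) + 2}{3} = - \frac{\left(-10\right) 5 + 2}{3} = - \frac{-50 + 2}{3} = \left(- \frac{1}{3}\right) \left(-48\right) = 16$)
$\frac{1}{\left(-202 - v{\left(4 \right)}\right) + 375} + U = \frac{1}{\left(-202 - -9\right) + 375} + 16 = \frac{1}{\left(-202 + 9\right) + 375} + 16 = \frac{1}{-193 + 375} + 16 = \frac{1}{182} + 16 = \frac{2913}{182}$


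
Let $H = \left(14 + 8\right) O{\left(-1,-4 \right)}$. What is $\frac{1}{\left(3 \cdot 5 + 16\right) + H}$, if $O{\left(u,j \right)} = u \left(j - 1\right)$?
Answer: $\frac{1}{141} \approx 0.0070922$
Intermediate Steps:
$O{\left(u,j \right)} = u \left(-1 + j\right)$
$H = 110$ ($H = \left(14 + 8\right) \left(- (-1 - 4)\right) = 22 \left(\left(-1\right) \left(-5\right)\right) = 22 \cdot 5 = 110$)
$\frac{1}{\left(3 \cdot 5 + 16\right) + H} = \frac{1}{\left(3 \cdot 5 + 16\right) + 110} = \frac{1}{\left(15 + 16\right) + 110} = \frac{1}{31 + 110} = \frac{1}{141}$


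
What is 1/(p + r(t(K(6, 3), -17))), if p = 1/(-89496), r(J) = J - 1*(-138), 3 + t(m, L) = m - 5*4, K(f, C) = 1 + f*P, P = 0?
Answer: 89496/10381535 ≈ 0.0086207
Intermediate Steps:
K(f, C) = 1 (K(f, C) = 1 + f*0 = 1 + 0 = 1)
t(m, L) = -23 + m (t(m, L) = -3 + (m - 5*4) = -3 + (m - 20) = -3 + (-20 + m) = -23 + m)
r(J) = 138 + J (r(J) = J + 138 = 138 + J)
p = -1/89496 ≈ -1.1174e-5
1/(p + r(t(K(6, 3), -17))) = 1/(-1/89496 + (138 + (-23 + 1))) = 1/(-1/89496 + (138 - 22)) = 1/(-1/89496 + 116) = 1/(10381535/89496) = 89496/10381535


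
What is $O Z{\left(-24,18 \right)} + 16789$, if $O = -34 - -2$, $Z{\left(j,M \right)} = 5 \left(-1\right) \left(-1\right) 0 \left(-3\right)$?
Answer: $16789$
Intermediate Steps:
$Z{\left(j,M \right)} = 0$ ($Z{\left(j,M \right)} = \left(-5\right) \left(-1\right) 0 \left(-3\right) = 5 \cdot 0 \left(-3\right) = 0 \left(-3\right) = 0$)
$O = -32$ ($O = -34 + 2 = -32$)
$O Z{\left(-24,18 \right)} + 16789 = \left(-32\right) 0 + 16789 = 0 + 16789 = 16789$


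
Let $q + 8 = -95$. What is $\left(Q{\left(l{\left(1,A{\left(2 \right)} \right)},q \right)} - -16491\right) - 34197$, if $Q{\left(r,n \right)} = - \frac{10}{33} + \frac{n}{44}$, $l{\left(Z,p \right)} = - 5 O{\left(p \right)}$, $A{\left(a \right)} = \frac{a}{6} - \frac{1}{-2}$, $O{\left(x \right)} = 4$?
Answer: $- \frac{2337541}{132} \approx -17709.0$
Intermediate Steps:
$q = -103$ ($q = -8 - 95 = -103$)
$A{\left(a \right)} = \frac{1}{2} + \frac{a}{6}$ ($A{\left(a \right)} = a \frac{1}{6} - - \frac{1}{2} = \frac{a}{6} + \frac{1}{2} = \frac{1}{2} + \frac{a}{6}$)
$l{\left(Z,p \right)} = -20$ ($l{\left(Z,p \right)} = \left(-5\right) 4 = -20$)
$Q{\left(r,n \right)} = - \frac{10}{33} + \frac{n}{44}$ ($Q{\left(r,n \right)} = \left(-10\right) \frac{1}{33} + n \frac{1}{44} = - \frac{10}{33} + \frac{n}{44}$)
$\left(Q{\left(l{\left(1,A{\left(2 \right)} \right)},q \right)} - -16491\right) - 34197 = \left(\left(- \frac{10}{33} + \frac{1}{44} \left(-103\right)\right) - -16491\right) - 34197 = \left(\left(- \frac{10}{33} - \frac{103}{44}\right) + 16491\right) - 34197 = \left(- \frac{349}{132} + 16491\right) - 34197 = \frac{2176463}{132} - 34197 = - \frac{2337541}{132}$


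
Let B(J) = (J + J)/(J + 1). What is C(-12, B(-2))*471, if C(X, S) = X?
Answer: -5652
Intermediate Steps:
B(J) = 2*J/(1 + J) (B(J) = (2*J)/(1 + J) = 2*J/(1 + J))
C(-12, B(-2))*471 = -12*471 = -5652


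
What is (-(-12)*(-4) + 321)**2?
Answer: 74529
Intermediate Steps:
(-(-12)*(-4) + 321)**2 = (-4*12 + 321)**2 = (-48 + 321)**2 = 273**2 = 74529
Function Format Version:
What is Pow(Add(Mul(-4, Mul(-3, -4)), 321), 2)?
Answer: 74529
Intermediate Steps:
Pow(Add(Mul(-4, Mul(-3, -4)), 321), 2) = Pow(Add(Mul(-4, 12), 321), 2) = Pow(Add(-48, 321), 2) = Pow(273, 2) = 74529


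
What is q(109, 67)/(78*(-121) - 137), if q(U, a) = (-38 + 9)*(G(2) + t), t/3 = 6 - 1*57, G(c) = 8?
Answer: -841/1915 ≈ -0.43916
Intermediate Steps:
t = -153 (t = 3*(6 - 1*57) = 3*(6 - 57) = 3*(-51) = -153)
q(U, a) = 4205 (q(U, a) = (-38 + 9)*(8 - 153) = -29*(-145) = 4205)
q(109, 67)/(78*(-121) - 137) = 4205/(78*(-121) - 137) = 4205/(-9438 - 137) = 4205/(-9575) = 4205*(-1/9575) = -841/1915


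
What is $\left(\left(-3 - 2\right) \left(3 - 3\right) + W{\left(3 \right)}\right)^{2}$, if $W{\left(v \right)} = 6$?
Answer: $36$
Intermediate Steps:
$\left(\left(-3 - 2\right) \left(3 - 3\right) + W{\left(3 \right)}\right)^{2} = \left(\left(-3 - 2\right) \left(3 - 3\right) + 6\right)^{2} = \left(\left(-5\right) 0 + 6\right)^{2} = \left(0 + 6\right)^{2} = 6^{2} = 36$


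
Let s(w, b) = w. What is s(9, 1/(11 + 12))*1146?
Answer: 10314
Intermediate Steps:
s(9, 1/(11 + 12))*1146 = 9*1146 = 10314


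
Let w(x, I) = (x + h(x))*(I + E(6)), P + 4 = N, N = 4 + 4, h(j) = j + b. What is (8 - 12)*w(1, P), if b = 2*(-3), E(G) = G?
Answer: 160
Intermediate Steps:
b = -6
h(j) = -6 + j (h(j) = j - 6 = -6 + j)
N = 8
P = 4 (P = -4 + 8 = 4)
w(x, I) = (-6 + 2*x)*(6 + I) (w(x, I) = (x + (-6 + x))*(I + 6) = (-6 + 2*x)*(6 + I))
(8 - 12)*w(1, P) = (8 - 12)*(-36 + 12*1 + 4*1 + 4*(-6 + 1)) = -4*(-36 + 12 + 4 + 4*(-5)) = -4*(-36 + 12 + 4 - 20) = -4*(-40) = 160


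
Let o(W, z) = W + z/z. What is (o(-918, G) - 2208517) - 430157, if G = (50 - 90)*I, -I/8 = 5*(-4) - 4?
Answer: -2639591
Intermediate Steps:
I = 192 (I = -8*(5*(-4) - 4) = -8*(-20 - 4) = -8*(-24) = 192)
G = -7680 (G = (50 - 90)*192 = -40*192 = -7680)
o(W, z) = 1 + W (o(W, z) = W + 1 = 1 + W)
(o(-918, G) - 2208517) - 430157 = ((1 - 918) - 2208517) - 430157 = (-917 - 2208517) - 430157 = -2209434 - 430157 = -2639591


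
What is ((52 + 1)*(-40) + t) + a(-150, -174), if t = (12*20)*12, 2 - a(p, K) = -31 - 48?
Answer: 841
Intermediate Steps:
a(p, K) = 81 (a(p, K) = 2 - (-31 - 48) = 2 - 1*(-79) = 2 + 79 = 81)
t = 2880 (t = 240*12 = 2880)
((52 + 1)*(-40) + t) + a(-150, -174) = ((52 + 1)*(-40) + 2880) + 81 = (53*(-40) + 2880) + 81 = (-2120 + 2880) + 81 = 760 + 81 = 841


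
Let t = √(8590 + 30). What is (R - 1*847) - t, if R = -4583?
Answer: -5430 - 2*√2155 ≈ -5522.8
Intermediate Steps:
t = 2*√2155 (t = √8620 = 2*√2155 ≈ 92.844)
(R - 1*847) - t = (-4583 - 1*847) - 2*√2155 = (-4583 - 847) - 2*√2155 = -5430 - 2*√2155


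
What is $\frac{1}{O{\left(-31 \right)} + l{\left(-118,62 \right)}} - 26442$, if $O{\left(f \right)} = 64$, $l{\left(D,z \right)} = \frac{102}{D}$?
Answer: $- \frac{98496391}{3725} \approx -26442.0$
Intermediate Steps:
$\frac{1}{O{\left(-31 \right)} + l{\left(-118,62 \right)}} - 26442 = \frac{1}{64 + \frac{102}{-118}} - 26442 = \frac{1}{64 + 102 \left(- \frac{1}{118}\right)} - 26442 = \frac{1}{64 - \frac{51}{59}} - 26442 = \frac{1}{\frac{3725}{59}} - 26442 = \frac{59}{3725} - 26442 = - \frac{98496391}{3725}$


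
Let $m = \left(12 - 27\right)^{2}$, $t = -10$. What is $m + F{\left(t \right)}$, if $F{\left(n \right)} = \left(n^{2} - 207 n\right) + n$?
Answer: $2385$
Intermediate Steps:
$m = 225$ ($m = \left(-15\right)^{2} = 225$)
$F{\left(n \right)} = n^{2} - 206 n$
$m + F{\left(t \right)} = 225 - 10 \left(-206 - 10\right) = 225 - -2160 = 225 + 2160 = 2385$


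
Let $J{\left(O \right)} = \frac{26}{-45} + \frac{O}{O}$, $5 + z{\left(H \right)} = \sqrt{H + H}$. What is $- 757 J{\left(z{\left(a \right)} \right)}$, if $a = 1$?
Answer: $- \frac{14383}{45} \approx -319.62$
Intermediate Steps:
$z{\left(H \right)} = -5 + \sqrt{2} \sqrt{H}$ ($z{\left(H \right)} = -5 + \sqrt{H + H} = -5 + \sqrt{2 H} = -5 + \sqrt{2} \sqrt{H}$)
$J{\left(O \right)} = \frac{19}{45}$ ($J{\left(O \right)} = 26 \left(- \frac{1}{45}\right) + 1 = - \frac{26}{45} + 1 = \frac{19}{45}$)
$- 757 J{\left(z{\left(a \right)} \right)} = \left(-757\right) \frac{19}{45} = - \frac{14383}{45}$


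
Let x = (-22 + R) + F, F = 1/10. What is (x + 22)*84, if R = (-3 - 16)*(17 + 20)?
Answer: -295218/5 ≈ -59044.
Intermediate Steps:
R = -703 (R = -19*37 = -703)
F = ⅒ ≈ 0.10000
x = -7249/10 (x = (-22 - 703) + ⅒ = -725 + ⅒ = -7249/10 ≈ -724.90)
(x + 22)*84 = (-7249/10 + 22)*84 = -7029/10*84 = -295218/5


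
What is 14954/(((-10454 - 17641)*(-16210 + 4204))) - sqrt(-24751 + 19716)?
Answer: 7477/168654285 - I*sqrt(5035) ≈ 4.4333e-5 - 70.958*I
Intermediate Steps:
14954/(((-10454 - 17641)*(-16210 + 4204))) - sqrt(-24751 + 19716) = 14954/((-28095*(-12006))) - sqrt(-5035) = 14954/337308570 - I*sqrt(5035) = 14954*(1/337308570) - I*sqrt(5035) = 7477/168654285 - I*sqrt(5035)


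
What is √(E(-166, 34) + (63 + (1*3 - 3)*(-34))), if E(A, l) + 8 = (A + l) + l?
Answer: I*√43 ≈ 6.5574*I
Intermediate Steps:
E(A, l) = -8 + A + 2*l (E(A, l) = -8 + ((A + l) + l) = -8 + (A + 2*l) = -8 + A + 2*l)
√(E(-166, 34) + (63 + (1*3 - 3)*(-34))) = √((-8 - 166 + 2*34) + (63 + (1*3 - 3)*(-34))) = √((-8 - 166 + 68) + (63 + (3 - 3)*(-34))) = √(-106 + (63 + 0*(-34))) = √(-106 + (63 + 0)) = √(-106 + 63) = √(-43) = I*√43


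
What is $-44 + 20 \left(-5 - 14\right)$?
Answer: $-424$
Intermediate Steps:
$-44 + 20 \left(-5 - 14\right) = -44 + 20 \left(-19\right) = -44 - 380 = -424$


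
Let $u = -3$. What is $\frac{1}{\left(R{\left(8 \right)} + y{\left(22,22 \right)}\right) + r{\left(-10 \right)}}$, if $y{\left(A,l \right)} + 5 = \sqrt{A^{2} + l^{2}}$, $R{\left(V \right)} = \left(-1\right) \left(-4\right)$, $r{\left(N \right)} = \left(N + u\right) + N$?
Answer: $\frac{3}{49} + \frac{11 \sqrt{2}}{196} \approx 0.14059$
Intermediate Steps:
$r{\left(N \right)} = -3 + 2 N$ ($r{\left(N \right)} = \left(N - 3\right) + N = \left(-3 + N\right) + N = -3 + 2 N$)
$R{\left(V \right)} = 4$
$y{\left(A,l \right)} = -5 + \sqrt{A^{2} + l^{2}}$
$\frac{1}{\left(R{\left(8 \right)} + y{\left(22,22 \right)}\right) + r{\left(-10 \right)}} = \frac{1}{\left(4 - \left(5 - \sqrt{22^{2} + 22^{2}}\right)\right) + \left(-3 + 2 \left(-10\right)\right)} = \frac{1}{\left(4 - \left(5 - \sqrt{484 + 484}\right)\right) - 23} = \frac{1}{\left(4 - \left(5 - \sqrt{968}\right)\right) - 23} = \frac{1}{\left(4 - \left(5 - 22 \sqrt{2}\right)\right) - 23} = \frac{1}{\left(-1 + 22 \sqrt{2}\right) - 23} = \frac{1}{-24 + 22 \sqrt{2}}$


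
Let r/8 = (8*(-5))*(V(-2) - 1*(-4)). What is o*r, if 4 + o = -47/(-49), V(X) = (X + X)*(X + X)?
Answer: 953600/49 ≈ 19461.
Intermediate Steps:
V(X) = 4*X**2 (V(X) = (2*X)*(2*X) = 4*X**2)
o = -149/49 (o = -4 - 47/(-49) = -4 - 47*(-1/49) = -4 + 47/49 = -149/49 ≈ -3.0408)
r = -6400 (r = 8*((8*(-5))*(4*(-2)**2 - 1*(-4))) = 8*(-40*(4*4 + 4)) = 8*(-40*(16 + 4)) = 8*(-40*20) = 8*(-800) = -6400)
o*r = -149/49*(-6400) = 953600/49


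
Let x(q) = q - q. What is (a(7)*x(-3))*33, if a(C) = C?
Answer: 0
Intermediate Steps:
x(q) = 0
(a(7)*x(-3))*33 = (7*0)*33 = 0*33 = 0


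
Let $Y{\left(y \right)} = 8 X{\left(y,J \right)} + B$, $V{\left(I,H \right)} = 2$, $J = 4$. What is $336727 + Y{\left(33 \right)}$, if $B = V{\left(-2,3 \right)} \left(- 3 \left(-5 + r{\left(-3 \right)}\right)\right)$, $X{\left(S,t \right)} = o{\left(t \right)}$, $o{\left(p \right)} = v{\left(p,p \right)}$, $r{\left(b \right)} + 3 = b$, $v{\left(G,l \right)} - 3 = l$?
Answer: $336849$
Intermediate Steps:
$v{\left(G,l \right)} = 3 + l$
$r{\left(b \right)} = -3 + b$
$o{\left(p \right)} = 3 + p$
$X{\left(S,t \right)} = 3 + t$
$B = 66$ ($B = 2 \left(- 3 \left(-5 - 6\right)\right) = 2 \left(\left(-3\right) \left(-11\right)\right) = 2 \cdot 33 = 66$)
$Y{\left(y \right)} = 122$ ($Y{\left(y \right)} = 8 \left(3 + 4\right) + 66 = 8 \cdot 7 + 66 = 56 + 66 = 122$)
$336727 + Y{\left(33 \right)} = 336727 + 122 = 336849$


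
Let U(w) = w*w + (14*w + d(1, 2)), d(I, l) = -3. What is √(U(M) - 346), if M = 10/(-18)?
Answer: I*√28874/9 ≈ 18.88*I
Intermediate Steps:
M = -5/9 (M = 10*(-1/18) = -5/9 ≈ -0.55556)
U(w) = -3 + w² + 14*w (U(w) = w*w + (14*w - 3) = w² + (-3 + 14*w) = -3 + w² + 14*w)
√(U(M) - 346) = √((-3 + (-5/9)² + 14*(-5/9)) - 346) = √((-3 + 25/81 - 70/9) - 346) = √(-848/81 - 346) = √(-28874/81) = I*√28874/9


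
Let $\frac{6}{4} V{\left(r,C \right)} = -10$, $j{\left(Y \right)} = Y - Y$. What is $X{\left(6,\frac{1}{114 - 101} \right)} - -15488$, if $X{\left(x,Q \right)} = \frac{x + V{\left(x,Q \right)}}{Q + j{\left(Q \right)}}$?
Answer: $\frac{46438}{3} \approx 15479.0$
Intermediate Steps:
$j{\left(Y \right)} = 0$
$V{\left(r,C \right)} = - \frac{20}{3}$ ($V{\left(r,C \right)} = \frac{2}{3} \left(-10\right) = - \frac{20}{3}$)
$X{\left(x,Q \right)} = \frac{- \frac{20}{3} + x}{Q}$ ($X{\left(x,Q \right)} = \frac{x - \frac{20}{3}}{Q + 0} = \frac{- \frac{20}{3} + x}{Q}$)
$X{\left(6,\frac{1}{114 - 101} \right)} - -15488 = \frac{- \frac{20}{3} + 6}{\frac{1}{114 - 101}} - -15488 = \frac{1}{\frac{1}{13}} \left(- \frac{2}{3}\right) + 15488 = 13 \left(- \frac{2}{3}\right) + 15488 = - \frac{26}{3} + 15488 = \frac{46438}{3}$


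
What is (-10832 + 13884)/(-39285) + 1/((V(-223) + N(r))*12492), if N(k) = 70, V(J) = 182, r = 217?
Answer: -39537481/508924080 ≈ -0.077688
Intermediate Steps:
(-10832 + 13884)/(-39285) + 1/((V(-223) + N(r))*12492) = (-10832 + 13884)/(-39285) + 1/((182 + 70)*12492) = 3052*(-1/39285) + (1/12492)/252 = -3052/39285 + (1/252)*(1/12492) = -3052/39285 + 1/3147984 = -39537481/508924080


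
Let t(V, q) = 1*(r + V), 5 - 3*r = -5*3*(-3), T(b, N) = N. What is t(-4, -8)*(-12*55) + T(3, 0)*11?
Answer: 11440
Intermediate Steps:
r = -40/3 (r = 5/3 - (-5*3)*(-3)/3 = 5/3 - (-5)*(-3) = 5/3 - 1/3*45 = 5/3 - 15 = -40/3 ≈ -13.333)
t(V, q) = -40/3 + V (t(V, q) = 1*(-40/3 + V) = -40/3 + V)
t(-4, -8)*(-12*55) + T(3, 0)*11 = (-40/3 - 4)*(-12*55) + 0*11 = -52/3*(-660) + 0 = 11440 + 0 = 11440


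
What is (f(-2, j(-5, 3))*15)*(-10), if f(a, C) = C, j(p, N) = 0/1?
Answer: 0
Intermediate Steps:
j(p, N) = 0 (j(p, N) = 0*1 = 0)
(f(-2, j(-5, 3))*15)*(-10) = (0*15)*(-10) = 0*(-10) = 0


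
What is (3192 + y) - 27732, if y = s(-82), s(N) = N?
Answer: -24622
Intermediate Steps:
y = -82
(3192 + y) - 27732 = (3192 - 82) - 27732 = 3110 - 27732 = -24622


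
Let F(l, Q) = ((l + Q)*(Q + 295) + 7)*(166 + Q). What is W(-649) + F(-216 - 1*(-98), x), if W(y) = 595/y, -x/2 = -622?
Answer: 1585778677295/649 ≈ 2.4434e+9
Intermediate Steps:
x = 1244 (x = -2*(-622) = 1244)
F(l, Q) = (7 + (295 + Q)*(Q + l))*(166 + Q) (F(l, Q) = ((Q + l)*(295 + Q) + 7)*(166 + Q) = ((295 + Q)*(Q + l) + 7)*(166 + Q) = (7 + (295 + Q)*(Q + l))*(166 + Q))
W(-649) + F(-216 - 1*(-98), x) = 595/(-649) + (1162 + 1244**3 + 461*1244**2 + 48970*(-216 - 1*(-98)) + 48977*1244 + (-216 - 1*(-98))*1244**2 + 461*1244*(-216 - 1*(-98))) = 595*(-1/649) + (1162 + 1925134784 + 461*1547536 + 48970*(-216 + 98) + 60927388 + (-216 + 98)*1547536 + 461*1244*(-216 + 98)) = -595/649 + (1162 + 1925134784 + 713414096 + 48970*(-118) + 60927388 - 118*1547536 + 461*1244*(-118)) = -595/649 + (1162 + 1925134784 + 713414096 - 5778460 + 60927388 - 182609248 - 67671112) = -595/649 + 2443418610 = 1585778677295/649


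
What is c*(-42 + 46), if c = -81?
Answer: -324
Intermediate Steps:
c*(-42 + 46) = -81*(-42 + 46) = -81*4 = -324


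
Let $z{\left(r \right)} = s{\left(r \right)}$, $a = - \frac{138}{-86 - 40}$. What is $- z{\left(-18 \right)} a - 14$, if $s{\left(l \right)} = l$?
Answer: $\frac{40}{7} \approx 5.7143$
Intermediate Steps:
$a = \frac{23}{21}$ ($a = - \frac{138}{-86 - 40} = - \frac{138}{-126} = \left(-138\right) \left(- \frac{1}{126}\right) = \frac{23}{21} \approx 1.0952$)
$z{\left(r \right)} = r$
$- z{\left(-18 \right)} a - 14 = \left(-1\right) \left(-18\right) \frac{23}{21} - 14 = 18 \cdot \frac{23}{21} - 14 = \frac{138}{7} - 14 = \frac{40}{7}$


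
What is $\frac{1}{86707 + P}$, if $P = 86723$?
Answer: $\frac{1}{173430} \approx 5.766 \cdot 10^{-6}$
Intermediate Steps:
$\frac{1}{86707 + P} = \frac{1}{86707 + 86723} = \frac{1}{173430}$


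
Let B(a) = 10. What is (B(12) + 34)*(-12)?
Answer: -528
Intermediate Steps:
(B(12) + 34)*(-12) = (10 + 34)*(-12) = 44*(-12) = -528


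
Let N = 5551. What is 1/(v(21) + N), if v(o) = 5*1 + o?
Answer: 1/5577 ≈ 0.00017931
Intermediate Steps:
v(o) = 5 + o
1/(v(21) + N) = 1/((5 + 21) + 5551) = 1/(26 + 5551) = 1/5577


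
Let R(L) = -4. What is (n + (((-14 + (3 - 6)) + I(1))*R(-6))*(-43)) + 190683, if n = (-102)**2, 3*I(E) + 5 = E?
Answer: 593801/3 ≈ 1.9793e+5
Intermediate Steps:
I(E) = -5/3 + E/3
n = 10404
(n + (((-14 + (3 - 6)) + I(1))*R(-6))*(-43)) + 190683 = (10404 + (((-14 + (3 - 6)) + (-5/3 + (1/3)*1))*(-4))*(-43)) + 190683 = (10404 + (((-14 - 3) + (-5/3 + 1/3))*(-4))*(-43)) + 190683 = (10404 + ((-17 - 4/3)*(-4))*(-43)) + 190683 = (10404 - 55/3*(-4)*(-43)) + 190683 = (10404 + (220/3)*(-43)) + 190683 = (10404 - 9460/3) + 190683 = 21752/3 + 190683 = 593801/3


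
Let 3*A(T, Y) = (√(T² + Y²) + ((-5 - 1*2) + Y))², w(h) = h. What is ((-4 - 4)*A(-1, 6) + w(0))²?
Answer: 101888/9 - 9728*√37/9 ≈ 4746.1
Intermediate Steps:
A(T, Y) = (-7 + Y + √(T² + Y²))²/3 (A(T, Y) = (√(T² + Y²) + ((-5 - 1*2) + Y))²/3 = (√(T² + Y²) + ((-5 - 2) + Y))²/3 = (√(T² + Y²) + (-7 + Y))²/3 = (-7 + Y + √(T² + Y²))²/3)
((-4 - 4)*A(-1, 6) + w(0))² = ((-4 - 4)*((-7 + 6 + √((-1)² + 6²))²/3) + 0)² = (-8*(-7 + 6 + √(1 + 36))²/3 + 0)² = (-8*(-7 + 6 + √37)²/3 + 0)² = (-8*(-1 + √37)²/3 + 0)² = (-8*(-1 + √37)²/3)² = 64*(-1 + √37)⁴/9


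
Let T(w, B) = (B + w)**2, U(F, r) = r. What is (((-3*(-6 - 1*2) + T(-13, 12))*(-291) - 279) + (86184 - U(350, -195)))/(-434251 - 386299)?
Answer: -3153/32822 ≈ -0.096064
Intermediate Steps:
(((-3*(-6 - 1*2) + T(-13, 12))*(-291) - 279) + (86184 - U(350, -195)))/(-434251 - 386299) = (((-3*(-6 - 1*2) + (12 - 13)**2)*(-291) - 279) + (86184 - 1*(-195)))/(-434251 - 386299) = (((-3*(-6 - 2) + (-1)**2)*(-291) - 279) + (86184 + 195))/(-820550) = (((-3*(-8) + 1)*(-291) - 279) + 86379)*(-1/820550) = (((24 + 1)*(-291) - 279) + 86379)*(-1/820550) = ((25*(-291) - 279) + 86379)*(-1/820550) = ((-7275 - 279) + 86379)*(-1/820550) = (-7554 + 86379)*(-1/820550) = 78825*(-1/820550) = -3153/32822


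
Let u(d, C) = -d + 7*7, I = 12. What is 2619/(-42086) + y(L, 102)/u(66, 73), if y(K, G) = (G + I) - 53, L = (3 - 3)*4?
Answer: -2611769/715462 ≈ -3.6505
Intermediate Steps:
u(d, C) = 49 - d (u(d, C) = -d + 49 = 49 - d)
L = 0 (L = 0*4 = 0)
y(K, G) = -41 + G (y(K, G) = (G + 12) - 53 = (12 + G) - 53 = -41 + G)
2619/(-42086) + y(L, 102)/u(66, 73) = 2619/(-42086) + (-41 + 102)/(49 - 1*66) = 2619*(-1/42086) + 61/(49 - 66) = -2619/42086 + 61/(-17) = -2619/42086 + 61*(-1/17) = -2619/42086 - 61/17 = -2611769/715462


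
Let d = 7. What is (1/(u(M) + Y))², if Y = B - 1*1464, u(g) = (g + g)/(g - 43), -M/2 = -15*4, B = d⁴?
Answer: 5929/5240167321 ≈ 1.1315e-6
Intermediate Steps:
B = 2401 (B = 7⁴ = 2401)
M = 120 (M = -(-30)*4 = -2*(-60) = 120)
u(g) = 2*g/(-43 + g) (u(g) = (2*g)/(-43 + g) = 2*g/(-43 + g))
Y = 937 (Y = 2401 - 1*1464 = 2401 - 1464 = 937)
(1/(u(M) + Y))² = (1/(2*120/(-43 + 120) + 937))² = (1/(2*120/77 + 937))² = (1/(2*120*(1/77) + 937))² = (1/(240/77 + 937))² = (1/(72389/77))² = (77/72389)² = 5929/5240167321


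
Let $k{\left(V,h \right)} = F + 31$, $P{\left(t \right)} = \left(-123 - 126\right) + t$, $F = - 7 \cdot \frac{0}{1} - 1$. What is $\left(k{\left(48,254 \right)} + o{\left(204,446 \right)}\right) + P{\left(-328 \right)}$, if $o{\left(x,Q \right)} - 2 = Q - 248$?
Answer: $-347$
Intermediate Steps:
$F = -1$ ($F = - 7 \cdot 0 \cdot 1 - 1 = \left(-7\right) 0 - 1 = 0 - 1 = -1$)
$P{\left(t \right)} = -249 + t$ ($P{\left(t \right)} = \left(-123 - 126\right) + t = -249 + t$)
$k{\left(V,h \right)} = 30$ ($k{\left(V,h \right)} = -1 + 31 = 30$)
$o{\left(x,Q \right)} = -246 + Q$ ($o{\left(x,Q \right)} = 2 + \left(Q - 248\right) = 2 + \left(-248 + Q\right) = -246 + Q$)
$\left(k{\left(48,254 \right)} + o{\left(204,446 \right)}\right) + P{\left(-328 \right)} = \left(30 + \left(-246 + 446\right)\right) - 577 = \left(30 + 200\right) - 577 = 230 - 577 = -347$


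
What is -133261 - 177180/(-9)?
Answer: -340723/3 ≈ -1.1357e+5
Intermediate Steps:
-133261 - 177180/(-9) = -133261 - 177180*(-1)/9 = -133261 - 2953*(-20/3) = -133261 + 59060/3 = -340723/3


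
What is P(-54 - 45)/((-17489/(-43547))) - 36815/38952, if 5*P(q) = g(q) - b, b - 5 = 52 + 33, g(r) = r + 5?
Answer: -315327952571/3406157640 ≈ -92.576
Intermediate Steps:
g(r) = 5 + r
b = 90 (b = 5 + (52 + 33) = 5 + 85 = 90)
P(q) = -17 + q/5 (P(q) = ((5 + q) - 1*90)/5 = ((5 + q) - 90)/5 = (-85 + q)/5 = -17 + q/5)
P(-54 - 45)/((-17489/(-43547))) - 36815/38952 = (-17 + (-54 - 45)/5)/((-17489/(-43547))) - 36815/38952 = (-17 + (⅕)*(-99))/((-17489*(-1/43547))) - 36815*1/38952 = (-17 - 99/5)/(17489/43547) - 36815/38952 = -184/5*43547/17489 - 36815/38952 = -8012648/87445 - 36815/38952 = -315327952571/3406157640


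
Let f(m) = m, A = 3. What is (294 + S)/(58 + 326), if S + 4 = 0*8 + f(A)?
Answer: 293/384 ≈ 0.76302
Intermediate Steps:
S = -1 (S = -4 + (0*8 + 3) = -4 + (0 + 3) = -4 + 3 = -1)
(294 + S)/(58 + 326) = (294 - 1)/(58 + 326) = 293/384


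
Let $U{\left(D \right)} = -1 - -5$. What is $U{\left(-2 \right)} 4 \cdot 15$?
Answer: $240$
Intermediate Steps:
$U{\left(D \right)} = 4$ ($U{\left(D \right)} = -1 + 5 = 4$)
$U{\left(-2 \right)} 4 \cdot 15 = 4 \cdot 4 \cdot 15 = 16 \cdot 15 = 240$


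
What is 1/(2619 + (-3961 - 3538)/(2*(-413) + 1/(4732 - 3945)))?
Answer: 650061/1708411472 ≈ 0.00038051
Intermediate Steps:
1/(2619 + (-3961 - 3538)/(2*(-413) + 1/(4732 - 3945))) = 1/(2619 - 7499/(-826 + 1/787)) = 1/(2619 - 7499/(-650061/787)) = 1/(2619 - 7499*(-787/650061)) = 1/(2619 + 5901713/650061) = 1/(1708411472/650061) = 650061/1708411472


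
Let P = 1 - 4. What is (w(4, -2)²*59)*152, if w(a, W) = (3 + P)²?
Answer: 0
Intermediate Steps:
P = -3
w(a, W) = 0 (w(a, W) = (3 - 3)² = 0² = 0)
(w(4, -2)²*59)*152 = (0²*59)*152 = (0*59)*152 = 0*152 = 0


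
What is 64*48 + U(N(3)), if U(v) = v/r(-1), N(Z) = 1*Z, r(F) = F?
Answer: 3069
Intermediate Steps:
N(Z) = Z
U(v) = -v (U(v) = v/(-1) = v*(-1) = -v)
64*48 + U(N(3)) = 64*48 - 1*3 = 3072 - 3 = 3069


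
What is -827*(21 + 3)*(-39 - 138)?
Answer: 3513096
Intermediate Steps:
-827*(21 + 3)*(-39 - 138) = -19848*(-177) = -827*(-4248) = 3513096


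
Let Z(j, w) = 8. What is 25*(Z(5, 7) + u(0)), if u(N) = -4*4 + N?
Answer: -200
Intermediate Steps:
u(N) = -16 + N
25*(Z(5, 7) + u(0)) = 25*(8 + (-16 + 0)) = 25*(8 - 16) = 25*(-8) = -200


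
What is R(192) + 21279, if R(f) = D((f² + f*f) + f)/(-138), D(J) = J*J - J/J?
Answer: -5461229897/138 ≈ -3.9574e+7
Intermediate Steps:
D(J) = -1 + J² (D(J) = J² - 1*1 = J² - 1 = -1 + J²)
R(f) = 1/138 - (f + 2*f²)²/138 (R(f) = (-1 + ((f² + f*f) + f)²)/(-138) = (-1 + ((f² + f²) + f)²)*(-1/138) = (-1 + (2*f² + f)²)*(-1/138) = (-1 + (f + 2*f²)²)*(-1/138) = 1/138 - (f + 2*f²)²/138)
R(192) + 21279 = (1/138 - 1/138*192²*(1 + 2*192)²) + 21279 = (1/138 - 1/138*36864*(1 + 384)²) + 21279 = (1/138 - 1/138*36864*385²) + 21279 = (1/138 - 1/138*36864*148225) + 21279 = (1/138 - 910694400/23) + 21279 = -5464166399/138 + 21279 = -5461229897/138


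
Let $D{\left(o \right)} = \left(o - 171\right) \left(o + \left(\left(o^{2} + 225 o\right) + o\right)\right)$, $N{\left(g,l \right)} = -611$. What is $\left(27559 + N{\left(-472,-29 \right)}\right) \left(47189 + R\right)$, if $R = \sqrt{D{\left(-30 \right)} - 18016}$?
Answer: $1271649172 + 26948 \sqrt{1169894} \approx 1.3008 \cdot 10^{9}$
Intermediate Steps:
$D{\left(o \right)} = \left(-171 + o\right) \left(o^{2} + 227 o\right)$ ($D{\left(o \right)} = \left(-171 + o\right) \left(o + \left(o^{2} + 226 o\right)\right) = \left(-171 + o\right) \left(o^{2} + 227 o\right)$)
$R = \sqrt{1169894}$ ($R = \sqrt{- 30 \left(-38817 + \left(-30\right)^{2} + 56 \left(-30\right)\right) - 18016} = \sqrt{- 30 \left(-38817 + 900 - 1680\right) - 18016} = \sqrt{\left(-30\right) \left(-39597\right) - 18016} = \sqrt{1187910 - 18016} = \sqrt{1169894} \approx 1081.6$)
$\left(27559 + N{\left(-472,-29 \right)}\right) \left(47189 + R\right) = \left(27559 - 611\right) \left(47189 + \sqrt{1169894}\right) = 26948 \left(47189 + \sqrt{1169894}\right) = 1271649172 + 26948 \sqrt{1169894}$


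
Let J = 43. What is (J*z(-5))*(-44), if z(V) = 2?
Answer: -3784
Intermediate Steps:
(J*z(-5))*(-44) = (43*2)*(-44) = 86*(-44) = -3784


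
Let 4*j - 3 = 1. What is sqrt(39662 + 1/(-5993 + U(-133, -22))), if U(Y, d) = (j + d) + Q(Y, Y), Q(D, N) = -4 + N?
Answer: sqrt(1500603871111)/6151 ≈ 199.15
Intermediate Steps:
j = 1 (j = 3/4 + (1/4)*1 = 3/4 + 1/4 = 1)
U(Y, d) = -3 + Y + d (U(Y, d) = (1 + d) + (-4 + Y) = -3 + Y + d)
sqrt(39662 + 1/(-5993 + U(-133, -22))) = sqrt(39662 + 1/(-5993 + (-3 - 133 - 22))) = sqrt(39662 + 1/(-5993 - 158)) = sqrt(39662 + 1/(-6151)) = sqrt(39662 - 1/6151) = sqrt(243960961/6151) = sqrt(1500603871111)/6151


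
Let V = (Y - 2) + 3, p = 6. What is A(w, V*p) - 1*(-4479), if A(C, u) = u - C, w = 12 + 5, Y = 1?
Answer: 4474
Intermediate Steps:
w = 17
V = 2 (V = (1 - 2) + 3 = -1 + 3 = 2)
A(w, V*p) - 1*(-4479) = (2*6 - 1*17) - 1*(-4479) = (12 - 17) + 4479 = -5 + 4479 = 4474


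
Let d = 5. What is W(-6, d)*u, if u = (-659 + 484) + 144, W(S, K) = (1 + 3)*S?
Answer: 744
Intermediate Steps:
W(S, K) = 4*S
u = -31 (u = -175 + 144 = -31)
W(-6, d)*u = (4*(-6))*(-31) = -24*(-31) = 744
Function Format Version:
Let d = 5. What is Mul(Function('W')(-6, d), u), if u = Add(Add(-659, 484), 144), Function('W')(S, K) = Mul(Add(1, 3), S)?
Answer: 744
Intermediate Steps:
Function('W')(S, K) = Mul(4, S)
u = -31 (u = Add(-175, 144) = -31)
Mul(Function('W')(-6, d), u) = Mul(Mul(4, -6), -31) = Mul(-24, -31) = 744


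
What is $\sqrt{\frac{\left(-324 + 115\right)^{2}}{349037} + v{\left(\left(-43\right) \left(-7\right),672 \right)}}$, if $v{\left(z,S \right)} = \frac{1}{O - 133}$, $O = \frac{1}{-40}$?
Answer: $\frac{\sqrt{405739075943136117}}{1857225877} \approx 0.34297$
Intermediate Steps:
$O = - \frac{1}{40} \approx -0.025$
$v{\left(z,S \right)} = - \frac{40}{5321}$ ($v{\left(z,S \right)} = \frac{1}{- \frac{1}{40} - 133} = \frac{1}{- \frac{5321}{40}} = - \frac{40}{5321}$)
$\sqrt{\frac{\left(-324 + 115\right)^{2}}{349037} + v{\left(\left(-43\right) \left(-7\right),672 \right)}} = \sqrt{\frac{\left(-324 + 115\right)^{2}}{349037} - \frac{40}{5321}} = \sqrt{\left(-209\right)^{2} \cdot \frac{1}{349037} - \frac{40}{5321}} = \sqrt{43681 \cdot \frac{1}{349037} - \frac{40}{5321}} = \sqrt{\frac{43681}{349037} - \frac{40}{5321}} = \sqrt{\frac{218465121}{1857225877}} = \frac{\sqrt{405739075943136117}}{1857225877}$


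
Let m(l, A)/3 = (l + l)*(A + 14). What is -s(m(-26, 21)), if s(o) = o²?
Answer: -29811600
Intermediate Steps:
m(l, A) = 6*l*(14 + A) (m(l, A) = 3*((l + l)*(A + 14)) = 3*((2*l)*(14 + A)) = 3*(2*l*(14 + A)) = 6*l*(14 + A))
-s(m(-26, 21)) = -(6*(-26)*(14 + 21))² = -(6*(-26)*35)² = -1*(-5460)² = -1*29811600 = -29811600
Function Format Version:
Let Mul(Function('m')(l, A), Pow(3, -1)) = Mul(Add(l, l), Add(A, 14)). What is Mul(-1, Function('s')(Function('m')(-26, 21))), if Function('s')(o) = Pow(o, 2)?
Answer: -29811600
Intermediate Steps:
Function('m')(l, A) = Mul(6, l, Add(14, A)) (Function('m')(l, A) = Mul(3, Mul(Add(l, l), Add(A, 14))) = Mul(3, Mul(Mul(2, l), Add(14, A))) = Mul(3, Mul(2, l, Add(14, A))) = Mul(6, l, Add(14, A)))
Mul(-1, Function('s')(Function('m')(-26, 21))) = Mul(-1, Pow(Mul(6, -26, Add(14, 21)), 2)) = Mul(-1, Pow(Mul(6, -26, 35), 2)) = Mul(-1, Pow(-5460, 2)) = Mul(-1, 29811600) = -29811600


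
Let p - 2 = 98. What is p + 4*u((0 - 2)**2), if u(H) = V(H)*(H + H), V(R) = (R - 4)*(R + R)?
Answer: 100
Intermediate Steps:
V(R) = 2*R*(-4 + R) (V(R) = (-4 + R)*(2*R) = 2*R*(-4 + R))
u(H) = 4*H**2*(-4 + H) (u(H) = (2*H*(-4 + H))*(H + H) = (2*H*(-4 + H))*(2*H) = 4*H**2*(-4 + H))
p = 100 (p = 2 + 98 = 100)
p + 4*u((0 - 2)**2) = 100 + 4*(4*((0 - 2)**2)**2*(-4 + (0 - 2)**2)) = 100 + 4*(4*((-2)**2)**2*(-4 + (-2)**2)) = 100 + 4*(4*4**2*(-4 + 4)) = 100 + 4*(4*16*0) = 100 + 4*0 = 100 + 0 = 100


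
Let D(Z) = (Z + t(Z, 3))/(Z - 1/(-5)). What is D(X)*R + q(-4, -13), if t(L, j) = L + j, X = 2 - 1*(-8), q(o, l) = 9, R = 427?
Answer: 49564/51 ≈ 971.84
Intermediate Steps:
X = 10 (X = 2 + 8 = 10)
D(Z) = (3 + 2*Z)/(⅕ + Z) (D(Z) = (Z + (Z + 3))/(Z - 1/(-5)) = (Z + (3 + Z))/(Z - 1*(-⅕)) = (3 + 2*Z)/(Z + ⅕) = (3 + 2*Z)/(⅕ + Z))
D(X)*R + q(-4, -13) = (5*(3 + 2*10)/(1 + 5*10))*427 + 9 = (5*(3 + 20)/(1 + 50))*427 + 9 = (5*23/51)*427 + 9 = (5*(1/51)*23)*427 + 9 = (115/51)*427 + 9 = 49105/51 + 9 = 49564/51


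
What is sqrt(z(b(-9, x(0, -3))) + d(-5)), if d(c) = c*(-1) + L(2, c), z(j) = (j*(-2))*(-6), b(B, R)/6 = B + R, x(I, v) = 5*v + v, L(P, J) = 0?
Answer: I*sqrt(1939) ≈ 44.034*I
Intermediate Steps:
x(I, v) = 6*v
b(B, R) = 6*B + 6*R (b(B, R) = 6*(B + R) = 6*B + 6*R)
z(j) = 12*j (z(j) = -2*j*(-6) = 12*j)
d(c) = -c (d(c) = c*(-1) + 0 = -c + 0 = -c)
sqrt(z(b(-9, x(0, -3))) + d(-5)) = sqrt(12*(6*(-9) + 6*(6*(-3))) - 1*(-5)) = sqrt(12*(-54 + 6*(-18)) + 5) = sqrt(12*(-54 - 108) + 5) = sqrt(12*(-162) + 5) = sqrt(-1944 + 5) = sqrt(-1939) = I*sqrt(1939)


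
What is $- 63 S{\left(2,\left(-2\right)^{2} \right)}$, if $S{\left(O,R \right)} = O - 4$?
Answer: $126$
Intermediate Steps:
$S{\left(O,R \right)} = -4 + O$ ($S{\left(O,R \right)} = O - 4 = -4 + O$)
$- 63 S{\left(2,\left(-2\right)^{2} \right)} = - 63 \left(-4 + 2\right) = \left(-63\right) \left(-2\right) = 126$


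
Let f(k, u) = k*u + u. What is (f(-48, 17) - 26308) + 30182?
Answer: 3075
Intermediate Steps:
f(k, u) = u + k*u
(f(-48, 17) - 26308) + 30182 = (17*(1 - 48) - 26308) + 30182 = (17*(-47) - 26308) + 30182 = (-799 - 26308) + 30182 = -27107 + 30182 = 3075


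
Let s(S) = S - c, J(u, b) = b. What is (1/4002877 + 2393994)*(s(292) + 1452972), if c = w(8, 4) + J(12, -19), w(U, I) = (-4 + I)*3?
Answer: 13926612646010136137/4002877 ≈ 3.4792e+12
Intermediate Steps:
w(U, I) = -12 + 3*I
c = -19 (c = (-12 + 3*4) - 19 = (-12 + 12) - 19 = 0 - 19 = -19)
s(S) = 19 + S (s(S) = S - 1*(-19) = S + 19 = 19 + S)
(1/4002877 + 2393994)*(s(292) + 1452972) = (1/4002877 + 2393994)*((19 + 292) + 1452972) = (1/4002877 + 2393994)*(311 + 1452972) = (9582863520739/4002877)*1453283 = 13926612646010136137/4002877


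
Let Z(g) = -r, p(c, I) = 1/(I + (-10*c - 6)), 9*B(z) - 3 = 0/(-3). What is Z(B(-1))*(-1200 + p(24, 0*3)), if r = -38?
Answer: -5608819/123 ≈ -45600.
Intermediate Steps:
B(z) = ⅓ (B(z) = ⅓ + (0/(-3))/9 = ⅓ + (0*(-⅓))/9 = ⅓ + (⅑)*0 = ⅓ + 0 = ⅓)
p(c, I) = 1/(-6 + I - 10*c) (p(c, I) = 1/(I + (-6 - 10*c)) = 1/(-6 + I - 10*c))
Z(g) = 38 (Z(g) = -1*(-38) = 38)
Z(B(-1))*(-1200 + p(24, 0*3)) = 38*(-1200 - 1/(6 - 0*3 + 10*24)) = 38*(-1200 - 1/(6 - 1*0 + 240)) = 38*(-1200 - 1/(6 + 0 + 240)) = 38*(-1200 - 1/246) = 38*(-295201/246) = -5608819/123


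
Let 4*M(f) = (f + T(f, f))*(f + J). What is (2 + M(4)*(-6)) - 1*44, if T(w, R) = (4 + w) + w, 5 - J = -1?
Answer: -282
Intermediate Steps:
J = 6 (J = 5 - 1*(-1) = 5 + 1 = 6)
T(w, R) = 4 + 2*w
M(f) = (4 + 3*f)*(6 + f)/4 (M(f) = ((f + (4 + 2*f))*(f + 6))/4 = ((4 + 3*f)*(6 + f))/4 = (4 + 3*f)*(6 + f)/4)
(2 + M(4)*(-6)) - 1*44 = (2 + (6 + (¾)*4² + (11/2)*4)*(-6)) - 1*44 = (2 + (6 + (¾)*16 + 22)*(-6)) - 44 = (2 + (6 + 12 + 22)*(-6)) - 44 = (2 + 40*(-6)) - 44 = (2 - 240) - 44 = -238 - 44 = -282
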